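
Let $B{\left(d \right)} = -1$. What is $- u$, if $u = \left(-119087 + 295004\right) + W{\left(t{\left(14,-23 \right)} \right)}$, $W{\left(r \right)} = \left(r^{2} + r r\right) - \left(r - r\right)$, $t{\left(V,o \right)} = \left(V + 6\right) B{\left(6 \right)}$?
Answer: $-176717$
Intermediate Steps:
$t{\left(V,o \right)} = -6 - V$ ($t{\left(V,o \right)} = \left(V + 6\right) \left(-1\right) = \left(6 + V\right) \left(-1\right) = -6 - V$)
$W{\left(r \right)} = 2 r^{2}$ ($W{\left(r \right)} = \left(r^{2} + r^{2}\right) - 0 = 2 r^{2} + 0 = 2 r^{2}$)
$u = 176717$ ($u = \left(-119087 + 295004\right) + 2 \left(-6 - 14\right)^{2} = 175917 + 2 \left(-6 - 14\right)^{2} = 175917 + 2 \left(-20\right)^{2} = 175917 + 2 \cdot 400 = 175917 + 800 = 176717$)
$- u = \left(-1\right) 176717 = -176717$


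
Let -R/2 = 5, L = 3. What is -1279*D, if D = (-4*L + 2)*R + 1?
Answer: -129179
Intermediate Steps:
R = -10 (R = -2*5 = -10)
D = 101 (D = (-4*3 + 2)*(-10) + 1 = (-12 + 2)*(-10) + 1 = -10*(-10) + 1 = 100 + 1 = 101)
-1279*D = -1279*101 = -129179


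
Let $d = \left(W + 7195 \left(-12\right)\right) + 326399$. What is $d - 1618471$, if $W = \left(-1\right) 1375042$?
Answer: $-2753454$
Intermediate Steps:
$W = -1375042$
$d = -1134983$ ($d = \left(-1375042 + 7195 \left(-12\right)\right) + 326399 = \left(-1375042 - 86340\right) + 326399 = -1461382 + 326399 = -1134983$)
$d - 1618471 = -1134983 - 1618471 = -2753454$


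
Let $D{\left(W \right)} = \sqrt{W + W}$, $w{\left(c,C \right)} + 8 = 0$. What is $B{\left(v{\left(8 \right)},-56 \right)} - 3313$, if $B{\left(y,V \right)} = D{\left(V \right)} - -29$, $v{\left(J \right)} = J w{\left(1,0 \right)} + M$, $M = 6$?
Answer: $-3284 + 4 i \sqrt{7} \approx -3284.0 + 10.583 i$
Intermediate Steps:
$w{\left(c,C \right)} = -8$ ($w{\left(c,C \right)} = -8 + 0 = -8$)
$v{\left(J \right)} = 6 - 8 J$ ($v{\left(J \right)} = J \left(-8\right) + 6 = - 8 J + 6 = 6 - 8 J$)
$D{\left(W \right)} = \sqrt{2} \sqrt{W}$ ($D{\left(W \right)} = \sqrt{2 W} = \sqrt{2} \sqrt{W}$)
$B{\left(y,V \right)} = 29 + \sqrt{2} \sqrt{V}$ ($B{\left(y,V \right)} = \sqrt{2} \sqrt{V} - -29 = \sqrt{2} \sqrt{V} + 29 = 29 + \sqrt{2} \sqrt{V}$)
$B{\left(v{\left(8 \right)},-56 \right)} - 3313 = \left(29 + \sqrt{2} \sqrt{-56}\right) - 3313 = \left(29 + \sqrt{2} \cdot 2 i \sqrt{14}\right) - 3313 = \left(29 + 4 i \sqrt{7}\right) - 3313 = -3284 + 4 i \sqrt{7}$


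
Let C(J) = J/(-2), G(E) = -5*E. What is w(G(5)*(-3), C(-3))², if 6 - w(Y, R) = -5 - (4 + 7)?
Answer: 484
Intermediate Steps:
C(J) = -J/2 (C(J) = J*(-½) = -J/2)
w(Y, R) = 22 (w(Y, R) = 6 - (-5 - (4 + 7)) = 6 - (-5 - 1*11) = 6 - (-5 - 11) = 6 - 1*(-16) = 6 + 16 = 22)
w(G(5)*(-3), C(-3))² = 22² = 484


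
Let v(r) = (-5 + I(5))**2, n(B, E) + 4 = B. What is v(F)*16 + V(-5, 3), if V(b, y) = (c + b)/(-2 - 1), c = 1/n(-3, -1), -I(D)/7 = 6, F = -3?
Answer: 247420/7 ≈ 35346.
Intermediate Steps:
n(B, E) = -4 + B
I(D) = -42 (I(D) = -7*6 = -42)
c = -1/7 (c = 1/(-4 - 3) = 1/(-7) = -1/7 ≈ -0.14286)
V(b, y) = 1/21 - b/3 (V(b, y) = (-1/7 + b)/(-2 - 1) = (-1/7 + b)/(-3) = (-1/7 + b)*(-1/3) = 1/21 - b/3)
v(r) = 2209 (v(r) = (-5 - 42)**2 = (-47)**2 = 2209)
v(F)*16 + V(-5, 3) = 2209*16 + (1/21 - 1/3*(-5)) = 35344 + (1/21 + 5/3) = 35344 + 12/7 = 247420/7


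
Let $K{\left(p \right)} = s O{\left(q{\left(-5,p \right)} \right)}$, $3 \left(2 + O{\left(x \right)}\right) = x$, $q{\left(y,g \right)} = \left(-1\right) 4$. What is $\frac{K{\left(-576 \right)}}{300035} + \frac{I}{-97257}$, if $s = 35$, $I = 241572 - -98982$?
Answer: $- \frac{20437893208}{5836100799} \approx -3.502$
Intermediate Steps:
$q{\left(y,g \right)} = -4$
$I = 340554$ ($I = 241572 + 98982 = 340554$)
$O{\left(x \right)} = -2 + \frac{x}{3}$
$K{\left(p \right)} = - \frac{350}{3}$ ($K{\left(p \right)} = 35 \left(-2 + \frac{1}{3} \left(-4\right)\right) = 35 \left(-2 - \frac{4}{3}\right) = 35 \left(- \frac{10}{3}\right) = - \frac{350}{3}$)
$\frac{K{\left(-576 \right)}}{300035} + \frac{I}{-97257} = - \frac{350}{3 \cdot 300035} + \frac{340554}{-97257} = \left(- \frac{350}{3}\right) \frac{1}{300035} + 340554 \left(- \frac{1}{97257}\right) = - \frac{70}{180021} - \frac{113518}{32419} = - \frac{20437893208}{5836100799}$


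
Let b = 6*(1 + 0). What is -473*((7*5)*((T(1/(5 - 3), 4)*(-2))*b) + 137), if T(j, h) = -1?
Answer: -263461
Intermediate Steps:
b = 6 (b = 6*1 = 6)
-473*((7*5)*((T(1/(5 - 3), 4)*(-2))*b) + 137) = -473*((7*5)*(-1*(-2)*6) + 137) = -473*(35*(2*6) + 137) = -473*(35*12 + 137) = -473*(420 + 137) = -473*557 = -263461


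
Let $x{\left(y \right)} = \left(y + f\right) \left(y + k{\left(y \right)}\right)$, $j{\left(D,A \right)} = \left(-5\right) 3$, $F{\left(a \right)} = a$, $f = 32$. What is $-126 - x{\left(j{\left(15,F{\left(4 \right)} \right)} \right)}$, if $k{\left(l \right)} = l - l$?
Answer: $129$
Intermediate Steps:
$j{\left(D,A \right)} = -15$
$k{\left(l \right)} = 0$
$x{\left(y \right)} = y \left(32 + y\right)$ ($x{\left(y \right)} = \left(y + 32\right) \left(y + 0\right) = \left(32 + y\right) y = y \left(32 + y\right)$)
$-126 - x{\left(j{\left(15,F{\left(4 \right)} \right)} \right)} = -126 - - 15 \left(32 - 15\right) = -126 - \left(-15\right) 17 = -126 - -255 = -126 + 255 = 129$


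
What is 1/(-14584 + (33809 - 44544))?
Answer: -1/25319 ≈ -3.9496e-5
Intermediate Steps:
1/(-14584 + (33809 - 44544)) = 1/(-14584 - 10735) = 1/(-25319) = -1/25319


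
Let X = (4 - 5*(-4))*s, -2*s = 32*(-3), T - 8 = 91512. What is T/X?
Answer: 715/9 ≈ 79.444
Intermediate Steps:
T = 91520 (T = 8 + 91512 = 91520)
s = 48 (s = -16*(-3) = -½*(-96) = 48)
X = 1152 (X = (4 - 5*(-4))*48 = (4 + 20)*48 = 24*48 = 1152)
T/X = 91520/1152 = 91520*(1/1152) = 715/9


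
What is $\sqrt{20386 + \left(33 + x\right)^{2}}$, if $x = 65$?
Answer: $\sqrt{29990} \approx 173.18$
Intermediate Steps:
$\sqrt{20386 + \left(33 + x\right)^{2}} = \sqrt{20386 + \left(33 + 65\right)^{2}} = \sqrt{20386 + 98^{2}} = \sqrt{20386 + 9604} = \sqrt{29990}$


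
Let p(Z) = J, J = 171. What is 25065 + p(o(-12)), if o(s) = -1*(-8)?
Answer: 25236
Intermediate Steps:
o(s) = 8
p(Z) = 171
25065 + p(o(-12)) = 25065 + 171 = 25236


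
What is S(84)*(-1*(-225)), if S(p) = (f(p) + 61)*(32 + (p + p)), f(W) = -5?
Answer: 2520000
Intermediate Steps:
S(p) = 1792 + 112*p (S(p) = (-5 + 61)*(32 + (p + p)) = 56*(32 + 2*p) = 1792 + 112*p)
S(84)*(-1*(-225)) = (1792 + 112*84)*(-1*(-225)) = (1792 + 9408)*225 = 11200*225 = 2520000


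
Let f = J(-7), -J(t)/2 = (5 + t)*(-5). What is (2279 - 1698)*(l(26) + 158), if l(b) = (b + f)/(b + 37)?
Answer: 275560/3 ≈ 91853.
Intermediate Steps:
J(t) = 50 + 10*t (J(t) = -2*(5 + t)*(-5) = -2*(-25 - 5*t) = 50 + 10*t)
f = -20 (f = 50 + 10*(-7) = 50 - 70 = -20)
l(b) = (-20 + b)/(37 + b) (l(b) = (b - 20)/(b + 37) = (-20 + b)/(37 + b))
(2279 - 1698)*(l(26) + 158) = (2279 - 1698)*((-20 + 26)/(37 + 26) + 158) = 581*(6/63 + 158) = 581*((1/63)*6 + 158) = 581*(2/21 + 158) = 581*(3320/21) = 275560/3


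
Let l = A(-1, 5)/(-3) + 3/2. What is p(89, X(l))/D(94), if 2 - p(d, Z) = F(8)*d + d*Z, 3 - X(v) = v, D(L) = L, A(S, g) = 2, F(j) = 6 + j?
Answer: -8621/564 ≈ -15.285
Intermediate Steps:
l = 5/6 (l = 2/(-3) + 3/2 = 2*(-1/3) + 3*(1/2) = -2/3 + 3/2 = 5/6 ≈ 0.83333)
X(v) = 3 - v
p(d, Z) = 2 - 14*d - Z*d (p(d, Z) = 2 - ((6 + 8)*d + d*Z) = 2 - (14*d + Z*d) = 2 + (-14*d - Z*d) = 2 - 14*d - Z*d)
p(89, X(l))/D(94) = (2 - 14*89 - 1*(3 - 1*5/6)*89)/94 = (2 - 1246 - 1*(3 - 5/6)*89)*(1/94) = (2 - 1246 - 1*13/6*89)*(1/94) = (2 - 1246 - 1157/6)*(1/94) = -8621/6*1/94 = -8621/564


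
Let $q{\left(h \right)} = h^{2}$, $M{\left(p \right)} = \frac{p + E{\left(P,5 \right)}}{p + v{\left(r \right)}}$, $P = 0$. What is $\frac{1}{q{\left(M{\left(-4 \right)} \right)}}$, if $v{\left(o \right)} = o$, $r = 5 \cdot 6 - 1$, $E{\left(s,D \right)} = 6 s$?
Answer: $\frac{625}{16} \approx 39.063$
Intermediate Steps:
$r = 29$ ($r = 30 - 1 = 29$)
$M{\left(p \right)} = \frac{p}{29 + p}$ ($M{\left(p \right)} = \frac{p + 6 \cdot 0}{p + 29} = \frac{p + 0}{29 + p} = \frac{p}{29 + p}$)
$\frac{1}{q{\left(M{\left(-4 \right)} \right)}} = \frac{1}{\left(- \frac{4}{29 - 4}\right)^{2}} = \frac{1}{\left(- \frac{4}{25}\right)^{2}} = \frac{1}{\frac{16}{625}} = \frac{625}{16}$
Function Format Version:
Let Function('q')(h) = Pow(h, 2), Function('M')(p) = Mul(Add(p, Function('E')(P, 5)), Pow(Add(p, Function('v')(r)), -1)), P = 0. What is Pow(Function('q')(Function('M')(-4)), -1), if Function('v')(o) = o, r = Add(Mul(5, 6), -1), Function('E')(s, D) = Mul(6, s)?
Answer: Rational(625, 16) ≈ 39.063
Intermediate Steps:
r = 29 (r = Add(30, -1) = 29)
Function('M')(p) = Mul(p, Pow(Add(29, p), -1)) (Function('M')(p) = Mul(Add(p, Mul(6, 0)), Pow(Add(p, 29), -1)) = Mul(Add(p, 0), Pow(Add(29, p), -1)) = Mul(p, Pow(Add(29, p), -1)))
Pow(Function('q')(Function('M')(-4)), -1) = Pow(Pow(Mul(-4, Pow(Add(29, -4), -1)), 2), -1) = Pow(Pow(Mul(-4, Pow(25, -1)), 2), -1) = Pow(Pow(Mul(-4, Rational(1, 25)), 2), -1) = Pow(Pow(Rational(-4, 25), 2), -1) = Pow(Rational(16, 625), -1) = Rational(625, 16)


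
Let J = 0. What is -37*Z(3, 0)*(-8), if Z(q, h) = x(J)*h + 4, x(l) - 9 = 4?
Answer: 1184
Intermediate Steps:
x(l) = 13 (x(l) = 9 + 4 = 13)
Z(q, h) = 4 + 13*h (Z(q, h) = 13*h + 4 = 4 + 13*h)
-37*Z(3, 0)*(-8) = -37*(4 + 13*0)*(-8) = -37*(4 + 0)*(-8) = -37*4*(-8) = -148*(-8) = 1184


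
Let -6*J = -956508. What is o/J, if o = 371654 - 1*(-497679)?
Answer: 869333/159418 ≈ 5.4532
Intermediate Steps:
J = 159418 (J = -⅙*(-956508) = 159418)
o = 869333 (o = 371654 + 497679 = 869333)
o/J = 869333/159418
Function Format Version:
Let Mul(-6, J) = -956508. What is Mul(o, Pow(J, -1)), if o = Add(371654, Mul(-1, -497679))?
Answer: Rational(869333, 159418) ≈ 5.4532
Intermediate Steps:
J = 159418 (J = Mul(Rational(-1, 6), -956508) = 159418)
o = 869333 (o = Add(371654, 497679) = 869333)
Mul(o, Pow(J, -1)) = Mul(869333, Pow(159418, -1)) = Mul(869333, Rational(1, 159418)) = Rational(869333, 159418)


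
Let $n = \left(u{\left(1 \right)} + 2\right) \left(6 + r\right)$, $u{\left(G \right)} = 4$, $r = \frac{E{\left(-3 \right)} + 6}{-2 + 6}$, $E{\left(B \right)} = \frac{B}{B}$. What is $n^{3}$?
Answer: $\frac{804357}{8} \approx 1.0054 \cdot 10^{5}$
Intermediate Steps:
$E{\left(B \right)} = 1$
$r = \frac{7}{4}$ ($r = \frac{1 + 6}{-2 + 6} = \frac{7}{4} \approx 1.75$)
$n = \frac{93}{2}$ ($n = \left(4 + 2\right) \left(6 + \frac{7}{4}\right) = 6 \cdot \frac{31}{4} = \frac{93}{2} \approx 46.5$)
$n^{3} = \left(\frac{93}{2}\right)^{3} = \frac{804357}{8}$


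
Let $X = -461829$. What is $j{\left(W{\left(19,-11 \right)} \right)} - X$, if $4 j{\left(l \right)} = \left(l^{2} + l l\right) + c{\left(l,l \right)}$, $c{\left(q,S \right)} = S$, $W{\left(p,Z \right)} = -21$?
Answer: $\frac{1848177}{4} \approx 4.6204 \cdot 10^{5}$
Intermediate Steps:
$j{\left(l \right)} = \frac{l^{2}}{2} + \frac{l}{4}$ ($j{\left(l \right)} = \frac{\left(l^{2} + l l\right) + l}{4} = \frac{\left(l^{2} + l^{2}\right) + l}{4} = \frac{2 l^{2} + l}{4} = \frac{l + 2 l^{2}}{4} = \frac{l^{2}}{2} + \frac{l}{4}$)
$j{\left(W{\left(19,-11 \right)} \right)} - X = \frac{1}{4} \left(-21\right) \left(1 + 2 \left(-21\right)\right) - -461829 = \frac{1}{4} \left(-21\right) \left(1 - 42\right) + 461829 = \frac{1}{4} \left(-21\right) \left(-41\right) + 461829 = \frac{861}{4} + 461829 = \frac{1848177}{4}$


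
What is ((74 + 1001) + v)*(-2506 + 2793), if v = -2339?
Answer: -362768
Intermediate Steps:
((74 + 1001) + v)*(-2506 + 2793) = ((74 + 1001) - 2339)*(-2506 + 2793) = (1075 - 2339)*287 = -1264*287 = -362768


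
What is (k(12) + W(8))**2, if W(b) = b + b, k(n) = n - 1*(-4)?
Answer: 1024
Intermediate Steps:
k(n) = 4 + n (k(n) = n + 4 = 4 + n)
W(b) = 2*b
(k(12) + W(8))**2 = ((4 + 12) + 2*8)**2 = (16 + 16)**2 = 32**2 = 1024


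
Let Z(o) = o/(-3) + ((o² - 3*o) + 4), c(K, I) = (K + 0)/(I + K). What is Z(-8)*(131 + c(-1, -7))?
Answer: 74479/6 ≈ 12413.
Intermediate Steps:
c(K, I) = K/(I + K)
Z(o) = 4 + o² - 10*o/3 (Z(o) = -o/3 + (4 + o² - 3*o) = 4 + o² - 10*o/3)
Z(-8)*(131 + c(-1, -7)) = (4 + (-8)² - 10/3*(-8))*(131 - 1/(-7 - 1)) = (4 + 64 + 80/3)*(131 - 1/(-8)) = 284*(131 - 1*(-⅛))/3 = 284*(131 + ⅛)/3 = (284/3)*(1049/8) = 74479/6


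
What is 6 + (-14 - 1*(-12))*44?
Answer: -82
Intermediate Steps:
6 + (-14 - 1*(-12))*44 = 6 + (-14 + 12)*44 = 6 - 2*44 = 6 - 88 = -82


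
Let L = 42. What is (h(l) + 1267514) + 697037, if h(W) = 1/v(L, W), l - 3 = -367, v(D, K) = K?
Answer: 715096563/364 ≈ 1.9646e+6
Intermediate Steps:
l = -364 (l = 3 - 367 = -364)
h(W) = 1/W
(h(l) + 1267514) + 697037 = (1/(-364) + 1267514) + 697037 = (-1/364 + 1267514) + 697037 = 461375095/364 + 697037 = 715096563/364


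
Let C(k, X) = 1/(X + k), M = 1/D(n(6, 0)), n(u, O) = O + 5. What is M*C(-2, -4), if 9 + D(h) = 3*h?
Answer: -1/36 ≈ -0.027778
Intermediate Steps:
n(u, O) = 5 + O
D(h) = -9 + 3*h
M = ⅙ (M = 1/(-9 + 3*(5 + 0)) = 1/(-9 + 3*5) = 1/(-9 + 15) = 1/6 = ⅙ ≈ 0.16667)
M*C(-2, -4) = 1/(6*(-4 - 2)) = (⅙)/(-6) = (⅙)*(-⅙) = -1/36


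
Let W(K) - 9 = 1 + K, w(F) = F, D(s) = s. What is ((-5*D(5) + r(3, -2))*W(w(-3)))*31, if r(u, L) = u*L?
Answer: -6727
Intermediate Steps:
r(u, L) = L*u
W(K) = 10 + K (W(K) = 9 + (1 + K) = 10 + K)
((-5*D(5) + r(3, -2))*W(w(-3)))*31 = ((-5*5 - 2*3)*(10 - 3))*31 = ((-25 - 6)*7)*31 = -31*7*31 = -217*31 = -6727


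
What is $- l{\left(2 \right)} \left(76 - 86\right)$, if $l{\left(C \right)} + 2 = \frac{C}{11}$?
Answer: $- \frac{200}{11} \approx -18.182$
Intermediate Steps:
$l{\left(C \right)} = -2 + \frac{C}{11}$
$- l{\left(2 \right)} \left(76 - 86\right) = - \left(-2 + \frac{1}{11} \cdot 2\right) \left(76 - 86\right) = - \left(-2 + \frac{2}{11}\right) \left(-10\right) = - \frac{\left(-20\right) \left(-10\right)}{11} = \left(-1\right) \frac{200}{11} = - \frac{200}{11}$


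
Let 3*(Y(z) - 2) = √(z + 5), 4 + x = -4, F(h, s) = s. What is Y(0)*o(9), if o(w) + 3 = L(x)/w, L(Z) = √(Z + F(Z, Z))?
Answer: -(6 + √5)*(27 - 4*I)/27 ≈ -8.2361 + 1.2202*I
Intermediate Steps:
x = -8 (x = -4 - 4 = -8)
Y(z) = 2 + √(5 + z)/3 (Y(z) = 2 + √(z + 5)/3 = 2 + √(5 + z)/3)
L(Z) = √2*√Z (L(Z) = √(Z + Z) = √(2*Z) = √2*√Z)
o(w) = -3 + 4*I/w (o(w) = -3 + (√2*√(-8))/w = -3 + (√2*(2*I*√2))/w = -3 + (4*I)/w = -3 + 4*I/w)
Y(0)*o(9) = (2 + √(5 + 0)/3)*(-3 + 4*I/9) = (2 + √5/3)*(-3 + 4*I*(⅑)) = (2 + √5/3)*(-3 + 4*I/9) = (-3 + 4*I/9)*(2 + √5/3)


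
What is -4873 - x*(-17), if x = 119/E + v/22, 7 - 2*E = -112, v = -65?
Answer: -107563/22 ≈ -4889.2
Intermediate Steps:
E = 119/2 (E = 7/2 - ½*(-112) = 7/2 + 56 = 119/2 ≈ 59.500)
x = -21/22 (x = 119/(119/2) - 65/22 = 119*(2/119) - 65*1/22 = 2 - 65/22 = -21/22 ≈ -0.95455)
-4873 - x*(-17) = -4873 - (-21)*(-17)/22 = -4873 - 1*357/22 = -4873 - 357/22 = -107563/22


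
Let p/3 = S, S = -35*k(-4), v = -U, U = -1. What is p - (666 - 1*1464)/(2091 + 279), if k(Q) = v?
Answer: -41342/395 ≈ -104.66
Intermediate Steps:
v = 1 (v = -1*(-1) = 1)
k(Q) = 1
S = -35 (S = -35*1 = -35)
p = -105 (p = 3*(-35) = -105)
p - (666 - 1*1464)/(2091 + 279) = -105 - (666 - 1*1464)/(2091 + 279) = -105 - (666 - 1464)/2370 = -105 - (-798)/2370 = -105 - 1*(-133/395) = -105 + 133/395 = -41342/395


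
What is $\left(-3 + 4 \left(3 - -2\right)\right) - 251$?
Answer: $-234$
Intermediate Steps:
$\left(-3 + 4 \left(3 - -2\right)\right) - 251 = \left(-3 + 4 \left(3 + 2\right)\right) - 251 = \left(-3 + 4 \cdot 5\right) - 251 = \left(-3 + 20\right) - 251 = 17 - 251 = -234$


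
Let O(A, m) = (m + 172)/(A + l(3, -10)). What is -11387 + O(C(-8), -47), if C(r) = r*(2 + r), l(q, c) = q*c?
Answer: -204841/18 ≈ -11380.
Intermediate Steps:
l(q, c) = c*q
O(A, m) = (172 + m)/(-30 + A) (O(A, m) = (m + 172)/(A - 10*3) = (172 + m)/(A - 30) = (172 + m)/(-30 + A))
-11387 + O(C(-8), -47) = -11387 + (172 - 47)/(-30 - 8*(2 - 8)) = -11387 + 125/(-30 - 8*(-6)) = -11387 + 125/(-30 + 48) = -11387 + 125/18 = -204841/18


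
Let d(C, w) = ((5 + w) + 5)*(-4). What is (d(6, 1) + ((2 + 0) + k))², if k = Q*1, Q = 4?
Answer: 1444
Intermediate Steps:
k = 4 (k = 4*1 = 4)
d(C, w) = -40 - 4*w (d(C, w) = (10 + w)*(-4) = -40 - 4*w)
(d(6, 1) + ((2 + 0) + k))² = ((-40 - 4*1) + ((2 + 0) + 4))² = ((-40 - 4) + (2 + 4))² = (-44 + 6)² = (-38)² = 1444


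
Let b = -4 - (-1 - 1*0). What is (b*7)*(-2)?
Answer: 42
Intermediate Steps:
b = -3 (b = -4 - (-1 + 0) = -4 - 1*(-1) = -4 + 1 = -3)
(b*7)*(-2) = -3*7*(-2) = -21*(-2) = 42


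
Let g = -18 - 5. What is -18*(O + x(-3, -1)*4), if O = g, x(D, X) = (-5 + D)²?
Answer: -4194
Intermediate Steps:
g = -23
O = -23
-18*(O + x(-3, -1)*4) = -18*(-23 + (-5 - 3)²*4) = -18*(-23 + (-8)²*4) = -18*(-23 + 64*4) = -18*(-23 + 256) = -18*233 = -4194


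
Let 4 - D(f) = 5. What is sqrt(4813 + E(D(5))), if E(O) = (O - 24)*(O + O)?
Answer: sqrt(4863) ≈ 69.735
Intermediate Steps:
D(f) = -1 (D(f) = 4 - 1*5 = 4 - 5 = -1)
E(O) = 2*O*(-24 + O) (E(O) = (-24 + O)*(2*O) = 2*O*(-24 + O))
sqrt(4813 + E(D(5))) = sqrt(4813 + 2*(-1)*(-24 - 1)) = sqrt(4813 + 2*(-1)*(-25)) = sqrt(4813 + 50) = sqrt(4863)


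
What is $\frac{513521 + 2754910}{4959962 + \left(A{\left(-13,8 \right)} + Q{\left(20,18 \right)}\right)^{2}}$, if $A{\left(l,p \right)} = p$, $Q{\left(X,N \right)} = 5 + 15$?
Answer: $\frac{363159}{551194} \approx 0.65886$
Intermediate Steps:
$Q{\left(X,N \right)} = 20$
$\frac{513521 + 2754910}{4959962 + \left(A{\left(-13,8 \right)} + Q{\left(20,18 \right)}\right)^{2}} = \frac{513521 + 2754910}{4959962 + \left(8 + 20\right)^{2}} = \frac{3268431}{4959962 + 28^{2}} = \frac{3268431}{4959962 + 784} = \frac{3268431}{4960746} = 3268431 \cdot \frac{1}{4960746} = \frac{363159}{551194}$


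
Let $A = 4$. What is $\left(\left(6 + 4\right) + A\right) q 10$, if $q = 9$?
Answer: $1260$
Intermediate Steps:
$\left(\left(6 + 4\right) + A\right) q 10 = \left(\left(6 + 4\right) + 4\right) 9 \cdot 10 = \left(10 + 4\right) 9 \cdot 10 = 14 \cdot 9 \cdot 10 = 126 \cdot 10 = 1260$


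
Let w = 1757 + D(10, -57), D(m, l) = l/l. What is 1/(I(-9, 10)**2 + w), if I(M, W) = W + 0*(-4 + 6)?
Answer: 1/1858 ≈ 0.00053821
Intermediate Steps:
D(m, l) = 1
I(M, W) = W (I(M, W) = W + 0*2 = W + 0 = W)
w = 1758 (w = 1757 + 1 = 1758)
1/(I(-9, 10)**2 + w) = 1/(10**2 + 1758) = 1/(100 + 1758) = 1/1858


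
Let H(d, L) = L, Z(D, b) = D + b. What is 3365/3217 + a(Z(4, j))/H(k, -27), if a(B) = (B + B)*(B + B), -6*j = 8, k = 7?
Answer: -5857/781731 ≈ -0.0074923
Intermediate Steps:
j = -4/3 (j = -1/6*8 = -4/3 ≈ -1.3333)
a(B) = 4*B**2 (a(B) = (2*B)*(2*B) = 4*B**2)
3365/3217 + a(Z(4, j))/H(k, -27) = 3365/3217 + (4*(4 - 4/3)**2)/(-27) = 3365*(1/3217) + (4*(8/3)**2)*(-1/27) = 3365/3217 + (4*(64/9))*(-1/27) = 3365/3217 + (256/9)*(-1/27) = 3365/3217 - 256/243 = -5857/781731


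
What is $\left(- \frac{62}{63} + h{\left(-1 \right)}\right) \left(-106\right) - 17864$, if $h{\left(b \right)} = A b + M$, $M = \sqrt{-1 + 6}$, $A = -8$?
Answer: $- \frac{1172284}{63} - 106 \sqrt{5} \approx -18845.0$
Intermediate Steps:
$M = \sqrt{5} \approx 2.2361$
$h{\left(b \right)} = \sqrt{5} - 8 b$ ($h{\left(b \right)} = - 8 b + \sqrt{5} = \sqrt{5} - 8 b$)
$\left(- \frac{62}{63} + h{\left(-1 \right)}\right) \left(-106\right) - 17864 = \left(- \frac{62}{63} + \left(\sqrt{5} - -8\right)\right) \left(-106\right) - 17864 = \left(\left(-62\right) \frac{1}{63} + \left(\sqrt{5} + 8\right)\right) \left(-106\right) - 17864 = \left(- \frac{62}{63} + \left(8 + \sqrt{5}\right)\right) \left(-106\right) - 17864 = \left(\frac{442}{63} + \sqrt{5}\right) \left(-106\right) - 17864 = \left(- \frac{46852}{63} - 106 \sqrt{5}\right) - 17864 = - \frac{1172284}{63} - 106 \sqrt{5}$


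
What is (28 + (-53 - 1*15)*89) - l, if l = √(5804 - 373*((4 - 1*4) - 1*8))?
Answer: -6024 - 26*√13 ≈ -6117.7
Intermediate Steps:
l = 26*√13 (l = √(5804 - 373*((4 - 4) - 8)) = √(5804 - 373*(0 - 8)) = √(5804 - 373*(-8)) = √(5804 + 2984) = √8788 = 26*√13 ≈ 93.744)
(28 + (-53 - 1*15)*89) - l = (28 + (-53 - 1*15)*89) - 26*√13 = (28 + (-53 - 15)*89) - 26*√13 = (28 - 68*89) - 26*√13 = (28 - 6052) - 26*√13 = -6024 - 26*√13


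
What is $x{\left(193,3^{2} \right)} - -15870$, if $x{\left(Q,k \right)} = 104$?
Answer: $15974$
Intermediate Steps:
$x{\left(193,3^{2} \right)} - -15870 = 104 - -15870 = 104 + 15870 = 15974$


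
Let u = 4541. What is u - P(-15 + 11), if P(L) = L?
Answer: 4545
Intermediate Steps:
u - P(-15 + 11) = 4541 - (-15 + 11) = 4541 - 1*(-4) = 4541 + 4 = 4545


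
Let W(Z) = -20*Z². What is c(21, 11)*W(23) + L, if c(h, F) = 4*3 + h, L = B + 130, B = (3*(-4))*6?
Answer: -349082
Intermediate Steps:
B = -72 (B = -12*6 = -72)
L = 58 (L = -72 + 130 = 58)
c(h, F) = 12 + h
c(21, 11)*W(23) + L = (12 + 21)*(-20*23²) + 58 = 33*(-20*529) + 58 = 33*(-10580) + 58 = -349140 + 58 = -349082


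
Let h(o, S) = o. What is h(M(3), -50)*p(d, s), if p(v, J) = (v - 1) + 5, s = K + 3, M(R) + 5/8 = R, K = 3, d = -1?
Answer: 57/8 ≈ 7.1250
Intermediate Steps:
M(R) = -5/8 + R
s = 6 (s = 3 + 3 = 6)
p(v, J) = 4 + v (p(v, J) = (-1 + v) + 5 = 4 + v)
h(M(3), -50)*p(d, s) = (-5/8 + 3)*(4 - 1) = (19/8)*3 = 57/8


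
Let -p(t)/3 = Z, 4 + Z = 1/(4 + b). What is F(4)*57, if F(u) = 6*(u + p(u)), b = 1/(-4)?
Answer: 25992/5 ≈ 5198.4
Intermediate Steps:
b = -1/4 ≈ -0.25000
Z = -56/15 (Z = -4 + 1/(4 - 1/4) = -4 + 1/(15/4) = -4 + 4/15 = -56/15 ≈ -3.7333)
p(t) = 56/5 (p(t) = -3*(-56/15) = 56/5)
F(u) = 336/5 + 6*u (F(u) = 6*(u + 56/5) = 6*(56/5 + u) = 336/5 + 6*u)
F(4)*57 = (336/5 + 6*4)*57 = (336/5 + 24)*57 = (456/5)*57 = 25992/5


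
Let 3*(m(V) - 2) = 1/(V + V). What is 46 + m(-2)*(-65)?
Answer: -943/12 ≈ -78.583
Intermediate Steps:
m(V) = 2 + 1/(6*V) (m(V) = 2 + 1/(3*(V + V)) = 2 + 1/(3*((2*V))) = 2 + (1/(2*V))/3 = 2 + 1/(6*V))
46 + m(-2)*(-65) = 46 + (2 + (⅙)/(-2))*(-65) = 46 + (2 + (⅙)*(-½))*(-65) = 46 + (2 - 1/12)*(-65) = 46 + (23/12)*(-65) = 46 - 1495/12 = -943/12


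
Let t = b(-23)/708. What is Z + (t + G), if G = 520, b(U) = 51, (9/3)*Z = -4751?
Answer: -753025/708 ≈ -1063.6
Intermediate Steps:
Z = -4751/3 (Z = (1/3)*(-4751) = -4751/3 ≈ -1583.7)
t = 17/236 (t = 51/708 = 51*(1/708) = 17/236 ≈ 0.072034)
Z + (t + G) = -4751/3 + (17/236 + 520) = -4751/3 + 122737/236 = -753025/708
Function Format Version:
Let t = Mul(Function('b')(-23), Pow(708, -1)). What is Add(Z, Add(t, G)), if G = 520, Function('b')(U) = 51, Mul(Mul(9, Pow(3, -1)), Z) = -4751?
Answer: Rational(-753025, 708) ≈ -1063.6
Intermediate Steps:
Z = Rational(-4751, 3) (Z = Mul(Rational(1, 3), -4751) = Rational(-4751, 3) ≈ -1583.7)
t = Rational(17, 236) (t = Mul(51, Pow(708, -1)) = Mul(51, Rational(1, 708)) = Rational(17, 236) ≈ 0.072034)
Add(Z, Add(t, G)) = Add(Rational(-4751, 3), Add(Rational(17, 236), 520)) = Add(Rational(-4751, 3), Rational(122737, 236)) = Rational(-753025, 708)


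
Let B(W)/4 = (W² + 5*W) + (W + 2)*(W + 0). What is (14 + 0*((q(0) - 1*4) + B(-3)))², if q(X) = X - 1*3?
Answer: 196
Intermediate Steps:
q(X) = -3 + X (q(X) = X - 3 = -3 + X)
B(W) = 4*W² + 20*W + 4*W*(2 + W) (B(W) = 4*((W² + 5*W) + (W + 2)*(W + 0)) = 4*((W² + 5*W) + (2 + W)*W) = 4*((W² + 5*W) + W*(2 + W)) = 4*(W² + 5*W + W*(2 + W)) = 4*W² + 20*W + 4*W*(2 + W))
(14 + 0*((q(0) - 1*4) + B(-3)))² = (14 + 0*(((-3 + 0) - 1*4) + 4*(-3)*(7 + 2*(-3))))² = (14 + 0*((-3 - 4) + 4*(-3)*(7 - 6)))² = (14 + 0*(-7 + 4*(-3)*1))² = (14 + 0*(-7 - 12))² = (14 + 0*(-19))² = (14 + 0)² = 14² = 196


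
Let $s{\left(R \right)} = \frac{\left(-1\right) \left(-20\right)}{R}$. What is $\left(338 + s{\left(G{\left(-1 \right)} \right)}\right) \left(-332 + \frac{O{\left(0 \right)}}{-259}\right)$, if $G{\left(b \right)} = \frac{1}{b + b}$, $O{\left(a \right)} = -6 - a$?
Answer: $- \frac{25622636}{259} \approx -98929.0$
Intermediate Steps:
$G{\left(b \right)} = \frac{1}{2 b}$
$s{\left(R \right)} = \frac{20}{R}$
$\left(338 + s{\left(G{\left(-1 \right)} \right)}\right) \left(-332 + \frac{O{\left(0 \right)}}{-259}\right) = \left(338 + \frac{20}{\frac{1}{2} \frac{1}{-1}}\right) \left(-332 + \frac{-6 - 0}{-259}\right) = \left(338 + \frac{20}{\frac{1}{2} \left(-1\right)}\right) \left(-332 + \left(-6 + 0\right) \left(- \frac{1}{259}\right)\right) = \left(338 + \frac{20}{- \frac{1}{2}}\right) \left(-332 - - \frac{6}{259}\right) = \left(338 + 20 \left(-2\right)\right) \left(-332 + \frac{6}{259}\right) = \left(338 - 40\right) \left(- \frac{85982}{259}\right) = 298 \left(- \frac{85982}{259}\right) = - \frac{25622636}{259}$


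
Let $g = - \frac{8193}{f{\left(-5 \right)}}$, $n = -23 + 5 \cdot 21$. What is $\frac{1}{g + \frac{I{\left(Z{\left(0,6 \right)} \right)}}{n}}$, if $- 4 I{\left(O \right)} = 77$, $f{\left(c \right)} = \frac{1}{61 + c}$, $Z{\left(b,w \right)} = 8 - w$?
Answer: $- \frac{328}{150489101} \approx -2.1796 \cdot 10^{-6}$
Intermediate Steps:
$I{\left(O \right)} = - \frac{77}{4}$ ($I{\left(O \right)} = \left(- \frac{1}{4}\right) 77 = - \frac{77}{4}$)
$n = 82$ ($n = -23 + 105 = 82$)
$g = -458808$ ($g = - \frac{8193}{\frac{1}{61 - 5}} = - \frac{8193}{\frac{1}{56}} = - 8193 \frac{1}{\frac{1}{56}} = \left(-8193\right) 56 = -458808$)
$\frac{1}{g + \frac{I{\left(Z{\left(0,6 \right)} \right)}}{n}} = \frac{1}{-458808 - \frac{77}{4 \cdot 82}} = \frac{1}{-458808 - \frac{77}{328}} = \frac{1}{- \frac{150489101}{328}} = - \frac{328}{150489101}$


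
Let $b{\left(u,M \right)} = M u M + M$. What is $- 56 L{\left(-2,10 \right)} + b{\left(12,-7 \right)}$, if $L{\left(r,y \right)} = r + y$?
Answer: $133$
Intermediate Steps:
$b{\left(u,M \right)} = M + u M^{2}$ ($b{\left(u,M \right)} = u M^{2} + M = M + u M^{2}$)
$- 56 L{\left(-2,10 \right)} + b{\left(12,-7 \right)} = - 56 \left(-2 + 10\right) - 7 \left(1 - 84\right) = \left(-56\right) 8 - 7 \left(1 - 84\right) = -448 - -581 = -448 + 581 = 133$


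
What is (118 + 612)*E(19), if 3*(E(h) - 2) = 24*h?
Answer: 112420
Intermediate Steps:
E(h) = 2 + 8*h (E(h) = 2 + (24*h)/3 = 2 + 8*h)
(118 + 612)*E(19) = (118 + 612)*(2 + 8*19) = 730*(2 + 152) = 730*154 = 112420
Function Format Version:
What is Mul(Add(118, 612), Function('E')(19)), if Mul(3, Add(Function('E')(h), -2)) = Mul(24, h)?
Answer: 112420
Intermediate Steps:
Function('E')(h) = Add(2, Mul(8, h)) (Function('E')(h) = Add(2, Mul(Rational(1, 3), Mul(24, h))) = Add(2, Mul(8, h)))
Mul(Add(118, 612), Function('E')(19)) = Mul(Add(118, 612), Add(2, Mul(8, 19))) = Mul(730, Add(2, 152)) = Mul(730, 154) = 112420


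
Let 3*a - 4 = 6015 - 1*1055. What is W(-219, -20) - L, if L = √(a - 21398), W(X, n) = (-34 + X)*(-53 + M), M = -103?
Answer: 39468 - I*√177690/3 ≈ 39468.0 - 140.51*I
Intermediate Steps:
a = 4964/3 (a = 4/3 + (6015 - 1*1055)/3 = 4/3 + (6015 - 1055)/3 = 4/3 + (⅓)*4960 = 4/3 + 4960/3 = 4964/3 ≈ 1654.7)
W(X, n) = 5304 - 156*X (W(X, n) = (-34 + X)*(-53 - 103) = (-34 + X)*(-156) = 5304 - 156*X)
L = I*√177690/3 (L = √(4964/3 - 21398) = √(-59230/3) = I*√177690/3 ≈ 140.51*I)
W(-219, -20) - L = (5304 - 156*(-219)) - I*√177690/3 = (5304 + 34164) - I*√177690/3 = 39468 - I*√177690/3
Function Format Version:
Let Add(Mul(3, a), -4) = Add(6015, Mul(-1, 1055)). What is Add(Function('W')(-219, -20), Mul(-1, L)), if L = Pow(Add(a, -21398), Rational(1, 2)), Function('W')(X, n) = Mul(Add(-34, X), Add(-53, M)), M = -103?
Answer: Add(39468, Mul(Rational(-1, 3), I, Pow(177690, Rational(1, 2)))) ≈ Add(39468., Mul(-140.51, I))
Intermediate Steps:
a = Rational(4964, 3) (a = Add(Rational(4, 3), Mul(Rational(1, 3), Add(6015, Mul(-1, 1055)))) = Add(Rational(4, 3), Mul(Rational(1, 3), Add(6015, -1055))) = Add(Rational(4, 3), Mul(Rational(1, 3), 4960)) = Add(Rational(4, 3), Rational(4960, 3)) = Rational(4964, 3) ≈ 1654.7)
Function('W')(X, n) = Add(5304, Mul(-156, X)) (Function('W')(X, n) = Mul(Add(-34, X), Add(-53, -103)) = Mul(Add(-34, X), -156) = Add(5304, Mul(-156, X)))
L = Mul(Rational(1, 3), I, Pow(177690, Rational(1, 2))) (L = Pow(Add(Rational(4964, 3), -21398), Rational(1, 2)) = Pow(Rational(-59230, 3), Rational(1, 2)) = Mul(Rational(1, 3), I, Pow(177690, Rational(1, 2))) ≈ Mul(140.51, I))
Add(Function('W')(-219, -20), Mul(-1, L)) = Add(Add(5304, Mul(-156, -219)), Mul(-1, Mul(Rational(1, 3), I, Pow(177690, Rational(1, 2))))) = Add(Add(5304, 34164), Mul(Rational(-1, 3), I, Pow(177690, Rational(1, 2)))) = Add(39468, Mul(Rational(-1, 3), I, Pow(177690, Rational(1, 2))))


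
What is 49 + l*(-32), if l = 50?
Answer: -1551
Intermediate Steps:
49 + l*(-32) = 49 + 50*(-32) = 49 - 1600 = -1551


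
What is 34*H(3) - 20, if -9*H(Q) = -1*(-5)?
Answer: -350/9 ≈ -38.889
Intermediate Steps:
H(Q) = -5/9 (H(Q) = -(-1)*(-5)/9 = -1/9*5 = -5/9)
34*H(3) - 20 = 34*(-5/9) - 20 = -170/9 - 20 = -350/9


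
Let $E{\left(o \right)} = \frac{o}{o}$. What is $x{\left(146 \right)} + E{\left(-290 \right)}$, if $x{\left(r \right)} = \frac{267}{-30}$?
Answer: $- \frac{79}{10} \approx -7.9$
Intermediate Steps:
$x{\left(r \right)} = - \frac{89}{10}$ ($x{\left(r \right)} = 267 \left(- \frac{1}{30}\right) = - \frac{89}{10}$)
$E{\left(o \right)} = 1$
$x{\left(146 \right)} + E{\left(-290 \right)} = - \frac{89}{10} + 1 = - \frac{79}{10}$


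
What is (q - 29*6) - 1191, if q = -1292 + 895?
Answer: -1762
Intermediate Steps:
q = -397
(q - 29*6) - 1191 = (-397 - 29*6) - 1191 = (-397 - 174) - 1191 = -571 - 1191 = -1762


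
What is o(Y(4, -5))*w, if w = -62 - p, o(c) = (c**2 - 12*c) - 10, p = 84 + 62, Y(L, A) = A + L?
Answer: -624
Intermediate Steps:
p = 146
o(c) = -10 + c**2 - 12*c
w = -208 (w = -62 - 1*146 = -62 - 146 = -208)
o(Y(4, -5))*w = (-10 + (-5 + 4)**2 - 12*(-5 + 4))*(-208) = (-10 + (-1)**2 - 12*(-1))*(-208) = (-10 + 1 + 12)*(-208) = 3*(-208) = -624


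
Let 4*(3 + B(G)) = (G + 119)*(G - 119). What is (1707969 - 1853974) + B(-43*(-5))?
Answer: -137992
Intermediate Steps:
B(G) = -3 + (-119 + G)*(119 + G)/4 (B(G) = -3 + ((G + 119)*(G - 119))/4 = -3 + ((119 + G)*(-119 + G))/4 = -3 + ((-119 + G)*(119 + G))/4 = -3 + (-119 + G)*(119 + G)/4)
(1707969 - 1853974) + B(-43*(-5)) = (1707969 - 1853974) + (-14173/4 + (-43*(-5))²/4) = -146005 + (-14173/4 + (¼)*215²) = -146005 + (-14173/4 + (¼)*46225) = -146005 + (-14173/4 + 46225/4) = -146005 + 8013 = -137992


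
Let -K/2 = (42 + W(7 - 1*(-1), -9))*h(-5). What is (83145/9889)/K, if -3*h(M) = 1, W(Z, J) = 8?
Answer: 49887/197780 ≈ 0.25223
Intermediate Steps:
h(M) = -⅓ (h(M) = -⅓*1 = -⅓)
K = 100/3 (K = -2*(42 + 8)*(-1)/3 = -100*(-1)/3 = -2*(-50/3) = 100/3 ≈ 33.333)
(83145/9889)/K = (83145/9889)/(100/3) = (83145*(1/9889))*(3/100) = (83145/9889)*(3/100) = 49887/197780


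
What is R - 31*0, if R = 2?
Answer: 2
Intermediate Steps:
R - 31*0 = 2 - 31*0 = 2 + 0 = 2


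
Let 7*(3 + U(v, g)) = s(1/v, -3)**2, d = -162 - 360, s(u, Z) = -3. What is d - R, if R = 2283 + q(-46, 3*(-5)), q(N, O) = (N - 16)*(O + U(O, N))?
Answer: -26889/7 ≈ -3841.3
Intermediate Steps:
d = -522
U(v, g) = -12/7 (U(v, g) = -3 + (1/7)*(-3)**2 = -3 + (1/7)*9 = -3 + 9/7 = -12/7)
q(N, O) = (-16 + N)*(-12/7 + O) (q(N, O) = (N - 16)*(O - 12/7) = (-16 + N)*(-12/7 + O))
R = 23235/7 (R = 2283 + (192/7 - 48*(-5) - 12/7*(-46) - 138*(-5)) = 2283 + (192/7 - 16*(-15) + 552/7 - 46*(-15)) = 2283 + (192/7 + 240 + 552/7 + 690) = 2283 + 7254/7 = 23235/7 ≈ 3319.3)
d - R = -522 - 1*23235/7 = -522 - 23235/7 = -26889/7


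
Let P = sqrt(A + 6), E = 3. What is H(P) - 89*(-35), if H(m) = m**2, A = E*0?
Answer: 3121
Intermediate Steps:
A = 0 (A = 3*0 = 0)
P = sqrt(6) (P = sqrt(0 + 6) = sqrt(6) ≈ 2.4495)
H(P) - 89*(-35) = (sqrt(6))**2 - 89*(-35) = 6 + 3115 = 3121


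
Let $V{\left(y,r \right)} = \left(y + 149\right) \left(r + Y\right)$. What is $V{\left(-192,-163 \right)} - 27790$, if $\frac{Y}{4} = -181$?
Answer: $10351$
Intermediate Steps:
$Y = -724$ ($Y = 4 \left(-181\right) = -724$)
$V{\left(y,r \right)} = \left(-724 + r\right) \left(149 + y\right)$ ($V{\left(y,r \right)} = \left(y + 149\right) \left(r - 724\right) = \left(149 + y\right) \left(-724 + r\right) = \left(-724 + r\right) \left(149 + y\right)$)
$V{\left(-192,-163 \right)} - 27790 = \left(-107876 - -139008 + 149 \left(-163\right) - -31296\right) - 27790 = \left(-107876 + 139008 - 24287 + 31296\right) - 27790 = 38141 - 27790 = 10351$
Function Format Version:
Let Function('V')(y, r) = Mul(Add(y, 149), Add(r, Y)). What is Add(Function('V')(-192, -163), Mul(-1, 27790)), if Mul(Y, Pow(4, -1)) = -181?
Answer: 10351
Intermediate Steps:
Y = -724 (Y = Mul(4, -181) = -724)
Function('V')(y, r) = Mul(Add(-724, r), Add(149, y)) (Function('V')(y, r) = Mul(Add(y, 149), Add(r, -724)) = Mul(Add(149, y), Add(-724, r)) = Mul(Add(-724, r), Add(149, y)))
Add(Function('V')(-192, -163), Mul(-1, 27790)) = Add(Add(-107876, Mul(-724, -192), Mul(149, -163), Mul(-163, -192)), Mul(-1, 27790)) = Add(Add(-107876, 139008, -24287, 31296), -27790) = Add(38141, -27790) = 10351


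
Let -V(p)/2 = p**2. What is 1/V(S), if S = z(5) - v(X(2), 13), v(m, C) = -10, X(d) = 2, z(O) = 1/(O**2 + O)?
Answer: -450/90601 ≈ -0.0049668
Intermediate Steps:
z(O) = 1/(O + O**2)
S = 301/30 (S = 1/(5*(1 + 5)) - 1*(-10) = (1/5)/6 + 10 = (1/5)*(1/6) + 10 = 1/30 + 10 = 301/30 ≈ 10.033)
V(p) = -2*p**2
1/V(S) = 1/(-2*(301/30)**2) = 1/(-2*90601/900) = 1/(-90601/450) = -450/90601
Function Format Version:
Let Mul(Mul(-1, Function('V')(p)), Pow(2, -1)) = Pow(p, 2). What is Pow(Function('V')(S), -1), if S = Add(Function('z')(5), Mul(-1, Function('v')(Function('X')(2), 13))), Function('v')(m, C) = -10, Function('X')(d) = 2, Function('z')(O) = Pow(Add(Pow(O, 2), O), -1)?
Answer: Rational(-450, 90601) ≈ -0.0049668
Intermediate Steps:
Function('z')(O) = Pow(Add(O, Pow(O, 2)), -1)
S = Rational(301, 30) (S = Add(Mul(Pow(5, -1), Pow(Add(1, 5), -1)), Mul(-1, -10)) = Add(Mul(Rational(1, 5), Pow(6, -1)), 10) = Add(Mul(Rational(1, 5), Rational(1, 6)), 10) = Add(Rational(1, 30), 10) = Rational(301, 30) ≈ 10.033)
Function('V')(p) = Mul(-2, Pow(p, 2))
Pow(Function('V')(S), -1) = Pow(Mul(-2, Pow(Rational(301, 30), 2)), -1) = Pow(Mul(-2, Rational(90601, 900)), -1) = Pow(Rational(-90601, 450), -1) = Rational(-450, 90601)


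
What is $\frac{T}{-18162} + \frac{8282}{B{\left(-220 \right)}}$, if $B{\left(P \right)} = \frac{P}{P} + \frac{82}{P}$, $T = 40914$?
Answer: $\frac{919062343}{69621} \approx 13201.0$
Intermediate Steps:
$B{\left(P \right)} = 1 + \frac{82}{P}$
$\frac{T}{-18162} + \frac{8282}{B{\left(-220 \right)}} = \frac{40914}{-18162} + \frac{8282}{\frac{1}{-220} \left(82 - 220\right)} = 40914 \left(- \frac{1}{18162}\right) + \frac{8282}{\left(- \frac{1}{220}\right) \left(-138\right)} = - \frac{2273}{1009} + \frac{8282}{\frac{69}{110}} = - \frac{2273}{1009} + 8282 \cdot \frac{110}{69} = - \frac{2273}{1009} + \frac{911020}{69} = \frac{919062343}{69621}$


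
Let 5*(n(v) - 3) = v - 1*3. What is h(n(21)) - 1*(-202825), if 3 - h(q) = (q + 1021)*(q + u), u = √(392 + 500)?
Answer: 4901146/25 - 10276*√223/5 ≈ 1.6536e+5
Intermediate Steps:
u = 2*√223 (u = √892 = 2*√223 ≈ 29.866)
n(v) = 12/5 + v/5 (n(v) = 3 + (v - 1*3)/5 = 3 + (v - 3)/5 = 3 + (-3 + v)/5 = 3 + (-⅗ + v/5) = 12/5 + v/5)
h(q) = 3 - (1021 + q)*(q + 2*√223) (h(q) = 3 - (q + 1021)*(q + 2*√223) = 3 - (1021 + q)*(q + 2*√223))
h(n(21)) - 1*(-202825) = (3 - (12/5 + (⅕)*21)² - 2042*√223 - 1021*(12/5 + (⅕)*21) - 2*(12/5 + (⅕)*21)*√223) - 1*(-202825) = (3 - (12/5 + 21/5)² - 2042*√223 - 1021*(12/5 + 21/5) - 2*(12/5 + 21/5)*√223) + 202825 = (3 - (33/5)² - 2042*√223 - 1021*33/5 - 2*33/5*√223) + 202825 = (3 - 1*1089/25 - 2042*√223 - 33693/5 - 66*√223/5) + 202825 = (3 - 1089/25 - 2042*√223 - 33693/5 - 66*√223/5) + 202825 = (-169479/25 - 10276*√223/5) + 202825 = 4901146/25 - 10276*√223/5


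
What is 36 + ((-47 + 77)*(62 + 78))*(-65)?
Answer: -272964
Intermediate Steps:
36 + ((-47 + 77)*(62 + 78))*(-65) = 36 + (30*140)*(-65) = 36 + 4200*(-65) = 36 - 273000 = -272964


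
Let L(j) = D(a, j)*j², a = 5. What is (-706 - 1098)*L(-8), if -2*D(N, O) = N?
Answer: 288640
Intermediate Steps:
D(N, O) = -N/2
L(j) = -5*j²/2 (L(j) = (-½*5)*j² = -5*j²/2)
(-706 - 1098)*L(-8) = (-706 - 1098)*(-5/2*(-8)²) = -(-4510)*64 = -1804*(-160) = 288640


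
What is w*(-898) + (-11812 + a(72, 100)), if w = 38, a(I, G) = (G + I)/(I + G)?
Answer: -45935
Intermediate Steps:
a(I, G) = 1 (a(I, G) = (G + I)/(G + I) = 1)
w*(-898) + (-11812 + a(72, 100)) = 38*(-898) + (-11812 + 1) = -34124 - 11811 = -45935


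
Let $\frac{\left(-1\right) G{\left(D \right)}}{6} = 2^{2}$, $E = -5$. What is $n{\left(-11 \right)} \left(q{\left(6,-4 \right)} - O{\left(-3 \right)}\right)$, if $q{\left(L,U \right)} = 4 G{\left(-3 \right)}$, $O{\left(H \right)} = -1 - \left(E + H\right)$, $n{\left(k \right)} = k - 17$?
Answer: $2884$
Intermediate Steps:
$n{\left(k \right)} = -17 + k$
$G{\left(D \right)} = -24$ ($G{\left(D \right)} = - 6 \cdot 2^{2} = \left(-6\right) 4 = -24$)
$O{\left(H \right)} = 4 - H$ ($O{\left(H \right)} = -1 - \left(-5 + H\right) = 4 - H$)
$q{\left(L,U \right)} = -96$ ($q{\left(L,U \right)} = 4 \left(-24\right) = -96$)
$n{\left(-11 \right)} \left(q{\left(6,-4 \right)} - O{\left(-3 \right)}\right) = \left(-17 - 11\right) \left(-96 - \left(4 - -3\right)\right) = - 28 \left(-96 - \left(4 + 3\right)\right) = - 28 \left(-96 - 7\right) = \left(-28\right) \left(-103\right) = 2884$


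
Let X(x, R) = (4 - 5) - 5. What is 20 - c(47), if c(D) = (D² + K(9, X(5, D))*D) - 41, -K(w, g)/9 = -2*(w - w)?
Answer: -2148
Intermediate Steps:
X(x, R) = -6 (X(x, R) = -1 - 5 = -6)
K(w, g) = 0 (K(w, g) = -(-18)*(w - w) = -(-18)*0 = -9*0 = 0)
c(D) = -41 + D² (c(D) = (D² + 0*D) - 41 = (D² + 0) - 41 = D² - 41 = -41 + D²)
20 - c(47) = 20 - (-41 + 47²) = 20 - (-41 + 2209) = 20 - 1*2168 = 20 - 2168 = -2148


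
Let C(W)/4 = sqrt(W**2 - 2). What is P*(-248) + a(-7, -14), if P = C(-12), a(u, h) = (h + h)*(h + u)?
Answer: 588 - 992*sqrt(142) ≈ -11233.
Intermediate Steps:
a(u, h) = 2*h*(h + u) (a(u, h) = (2*h)*(h + u) = 2*h*(h + u))
C(W) = 4*sqrt(-2 + W**2) (C(W) = 4*sqrt(W**2 - 2) = 4*sqrt(-2 + W**2))
P = 4*sqrt(142) (P = 4*sqrt(-2 + (-12)**2) = 4*sqrt(-2 + 144) = 4*sqrt(142) ≈ 47.666)
P*(-248) + a(-7, -14) = (4*sqrt(142))*(-248) + 2*(-14)*(-14 - 7) = -992*sqrt(142) + 2*(-14)*(-21) = -992*sqrt(142) + 588 = 588 - 992*sqrt(142)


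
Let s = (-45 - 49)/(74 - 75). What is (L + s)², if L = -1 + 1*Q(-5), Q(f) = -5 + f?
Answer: 6889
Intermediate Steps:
L = -11 (L = -1 + 1*(-5 - 5) = -1 + 1*(-10) = -1 - 10 = -11)
s = 94 (s = -94/(-1) = -94*(-1) = 94)
(L + s)² = (-11 + 94)² = 83² = 6889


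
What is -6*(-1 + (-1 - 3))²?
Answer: -150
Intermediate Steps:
-6*(-1 + (-1 - 3))² = -6*(-1 - 4)² = -6*(-5)² = -6*25 = -150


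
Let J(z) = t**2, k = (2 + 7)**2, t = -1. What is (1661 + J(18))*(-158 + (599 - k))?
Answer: 598320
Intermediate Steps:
k = 81 (k = 9**2 = 81)
J(z) = 1 (J(z) = (-1)**2 = 1)
(1661 + J(18))*(-158 + (599 - k)) = (1661 + 1)*(-158 + (599 - 1*81)) = 1662*(-158 + (599 - 81)) = 1662*(-158 + 518) = 1662*360 = 598320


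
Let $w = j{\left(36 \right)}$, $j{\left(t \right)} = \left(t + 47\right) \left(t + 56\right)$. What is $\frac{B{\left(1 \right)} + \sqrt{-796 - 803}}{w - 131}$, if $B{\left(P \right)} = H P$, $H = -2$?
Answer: $- \frac{2}{7505} + \frac{i \sqrt{1599}}{7505} \approx -0.00026649 + 0.0053281 i$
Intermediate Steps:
$j{\left(t \right)} = \left(47 + t\right) \left(56 + t\right)$
$B{\left(P \right)} = - 2 P$
$w = 7636$ ($w = 2632 + 36^{2} + 103 \cdot 36 = 2632 + 1296 + 3708 = 7636$)
$\frac{B{\left(1 \right)} + \sqrt{-796 - 803}}{w - 131} = \frac{\left(-2\right) 1 + \sqrt{-796 - 803}}{7636 - 131} = \frac{-2 + \sqrt{-1599}}{7505} = \left(-2 + i \sqrt{1599}\right) \frac{1}{7505} = - \frac{2}{7505} + \frac{i \sqrt{1599}}{7505}$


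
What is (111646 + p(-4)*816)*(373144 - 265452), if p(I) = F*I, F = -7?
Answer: 14483927848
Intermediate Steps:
p(I) = -7*I
(111646 + p(-4)*816)*(373144 - 265452) = (111646 - 7*(-4)*816)*(373144 - 265452) = (111646 + 28*816)*107692 = (111646 + 22848)*107692 = 134494*107692 = 14483927848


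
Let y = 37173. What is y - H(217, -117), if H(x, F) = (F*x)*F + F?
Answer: -2933223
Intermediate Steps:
H(x, F) = F + x*F**2 (H(x, F) = x*F**2 + F = F + x*F**2)
y - H(217, -117) = 37173 - (-117)*(1 - 117*217) = 37173 - (-117)*(1 - 25389) = 37173 - (-117)*(-25388) = 37173 - 1*2970396 = 37173 - 2970396 = -2933223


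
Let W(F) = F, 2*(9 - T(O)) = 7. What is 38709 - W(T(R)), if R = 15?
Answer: 77407/2 ≈ 38704.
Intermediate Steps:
T(O) = 11/2 (T(O) = 9 - 1/2*7 = 9 - 7/2 = 11/2)
38709 - W(T(R)) = 38709 - 1*11/2 = 38709 - 11/2 = 77407/2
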